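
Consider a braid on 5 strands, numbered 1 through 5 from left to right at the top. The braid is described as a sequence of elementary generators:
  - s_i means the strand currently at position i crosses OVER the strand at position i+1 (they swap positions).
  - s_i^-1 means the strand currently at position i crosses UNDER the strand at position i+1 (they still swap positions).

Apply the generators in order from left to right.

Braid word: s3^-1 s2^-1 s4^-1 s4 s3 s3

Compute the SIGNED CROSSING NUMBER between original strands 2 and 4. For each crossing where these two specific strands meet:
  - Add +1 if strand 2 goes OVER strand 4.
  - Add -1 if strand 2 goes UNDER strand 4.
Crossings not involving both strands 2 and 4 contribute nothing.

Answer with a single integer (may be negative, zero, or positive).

Answer: -1

Derivation:
Gen 1: crossing 3x4. Both 2&4? no. Sum: 0
Gen 2: 2 under 4. Both 2&4? yes. Contrib: -1. Sum: -1
Gen 3: crossing 3x5. Both 2&4? no. Sum: -1
Gen 4: crossing 5x3. Both 2&4? no. Sum: -1
Gen 5: crossing 2x3. Both 2&4? no. Sum: -1
Gen 6: crossing 3x2. Both 2&4? no. Sum: -1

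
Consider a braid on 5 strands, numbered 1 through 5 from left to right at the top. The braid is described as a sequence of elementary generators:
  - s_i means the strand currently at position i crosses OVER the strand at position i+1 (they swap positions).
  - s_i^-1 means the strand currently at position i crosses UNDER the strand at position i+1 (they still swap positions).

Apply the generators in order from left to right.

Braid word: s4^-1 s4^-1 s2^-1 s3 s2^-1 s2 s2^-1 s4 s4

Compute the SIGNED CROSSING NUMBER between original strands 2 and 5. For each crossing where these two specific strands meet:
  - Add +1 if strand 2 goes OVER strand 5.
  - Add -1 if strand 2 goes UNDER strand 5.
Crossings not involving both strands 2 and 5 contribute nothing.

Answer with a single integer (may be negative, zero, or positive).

Gen 1: crossing 4x5. Both 2&5? no. Sum: 0
Gen 2: crossing 5x4. Both 2&5? no. Sum: 0
Gen 3: crossing 2x3. Both 2&5? no. Sum: 0
Gen 4: crossing 2x4. Both 2&5? no. Sum: 0
Gen 5: crossing 3x4. Both 2&5? no. Sum: 0
Gen 6: crossing 4x3. Both 2&5? no. Sum: 0
Gen 7: crossing 3x4. Both 2&5? no. Sum: 0
Gen 8: 2 over 5. Both 2&5? yes. Contrib: +1. Sum: 1
Gen 9: 5 over 2. Both 2&5? yes. Contrib: -1. Sum: 0

Answer: 0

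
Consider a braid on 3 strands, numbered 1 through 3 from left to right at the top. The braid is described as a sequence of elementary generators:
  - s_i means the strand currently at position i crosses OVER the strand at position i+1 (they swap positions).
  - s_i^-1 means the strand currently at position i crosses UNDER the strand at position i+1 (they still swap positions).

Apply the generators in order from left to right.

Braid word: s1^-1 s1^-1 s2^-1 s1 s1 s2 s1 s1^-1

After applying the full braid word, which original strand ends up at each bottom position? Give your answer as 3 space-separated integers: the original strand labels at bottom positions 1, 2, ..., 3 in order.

Gen 1 (s1^-1): strand 1 crosses under strand 2. Perm now: [2 1 3]
Gen 2 (s1^-1): strand 2 crosses under strand 1. Perm now: [1 2 3]
Gen 3 (s2^-1): strand 2 crosses under strand 3. Perm now: [1 3 2]
Gen 4 (s1): strand 1 crosses over strand 3. Perm now: [3 1 2]
Gen 5 (s1): strand 3 crosses over strand 1. Perm now: [1 3 2]
Gen 6 (s2): strand 3 crosses over strand 2. Perm now: [1 2 3]
Gen 7 (s1): strand 1 crosses over strand 2. Perm now: [2 1 3]
Gen 8 (s1^-1): strand 2 crosses under strand 1. Perm now: [1 2 3]

Answer: 1 2 3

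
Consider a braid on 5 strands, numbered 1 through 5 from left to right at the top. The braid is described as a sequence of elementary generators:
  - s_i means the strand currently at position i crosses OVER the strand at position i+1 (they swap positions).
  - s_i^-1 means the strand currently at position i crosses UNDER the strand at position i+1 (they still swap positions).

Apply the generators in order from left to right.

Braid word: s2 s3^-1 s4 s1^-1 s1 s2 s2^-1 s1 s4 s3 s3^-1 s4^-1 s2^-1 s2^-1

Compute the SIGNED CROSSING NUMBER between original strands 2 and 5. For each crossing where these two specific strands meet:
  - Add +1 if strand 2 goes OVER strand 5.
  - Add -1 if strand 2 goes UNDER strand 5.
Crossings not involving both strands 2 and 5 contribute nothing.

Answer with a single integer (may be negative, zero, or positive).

Gen 1: crossing 2x3. Both 2&5? no. Sum: 0
Gen 2: crossing 2x4. Both 2&5? no. Sum: 0
Gen 3: 2 over 5. Both 2&5? yes. Contrib: +1. Sum: 1
Gen 4: crossing 1x3. Both 2&5? no. Sum: 1
Gen 5: crossing 3x1. Both 2&5? no. Sum: 1
Gen 6: crossing 3x4. Both 2&5? no. Sum: 1
Gen 7: crossing 4x3. Both 2&5? no. Sum: 1
Gen 8: crossing 1x3. Both 2&5? no. Sum: 1
Gen 9: 5 over 2. Both 2&5? yes. Contrib: -1. Sum: 0
Gen 10: crossing 4x2. Both 2&5? no. Sum: 0
Gen 11: crossing 2x4. Both 2&5? no. Sum: 0
Gen 12: 2 under 5. Both 2&5? yes. Contrib: -1. Sum: -1
Gen 13: crossing 1x4. Both 2&5? no. Sum: -1
Gen 14: crossing 4x1. Both 2&5? no. Sum: -1

Answer: -1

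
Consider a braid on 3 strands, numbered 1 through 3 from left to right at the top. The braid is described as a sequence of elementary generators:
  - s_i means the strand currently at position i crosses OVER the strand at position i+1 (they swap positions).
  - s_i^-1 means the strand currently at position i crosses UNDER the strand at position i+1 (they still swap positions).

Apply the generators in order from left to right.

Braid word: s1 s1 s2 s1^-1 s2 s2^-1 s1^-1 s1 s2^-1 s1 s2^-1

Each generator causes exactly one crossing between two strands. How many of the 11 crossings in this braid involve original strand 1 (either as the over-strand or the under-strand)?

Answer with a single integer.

Gen 1: crossing 1x2. Involves strand 1? yes. Count so far: 1
Gen 2: crossing 2x1. Involves strand 1? yes. Count so far: 2
Gen 3: crossing 2x3. Involves strand 1? no. Count so far: 2
Gen 4: crossing 1x3. Involves strand 1? yes. Count so far: 3
Gen 5: crossing 1x2. Involves strand 1? yes. Count so far: 4
Gen 6: crossing 2x1. Involves strand 1? yes. Count so far: 5
Gen 7: crossing 3x1. Involves strand 1? yes. Count so far: 6
Gen 8: crossing 1x3. Involves strand 1? yes. Count so far: 7
Gen 9: crossing 1x2. Involves strand 1? yes. Count so far: 8
Gen 10: crossing 3x2. Involves strand 1? no. Count so far: 8
Gen 11: crossing 3x1. Involves strand 1? yes. Count so far: 9

Answer: 9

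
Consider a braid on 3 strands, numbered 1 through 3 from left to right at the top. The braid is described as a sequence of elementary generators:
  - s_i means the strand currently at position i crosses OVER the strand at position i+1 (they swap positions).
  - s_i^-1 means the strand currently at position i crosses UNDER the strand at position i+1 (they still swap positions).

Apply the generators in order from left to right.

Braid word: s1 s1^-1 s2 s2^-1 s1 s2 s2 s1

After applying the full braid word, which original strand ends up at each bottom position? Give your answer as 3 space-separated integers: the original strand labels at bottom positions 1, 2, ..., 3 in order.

Answer: 1 2 3

Derivation:
Gen 1 (s1): strand 1 crosses over strand 2. Perm now: [2 1 3]
Gen 2 (s1^-1): strand 2 crosses under strand 1. Perm now: [1 2 3]
Gen 3 (s2): strand 2 crosses over strand 3. Perm now: [1 3 2]
Gen 4 (s2^-1): strand 3 crosses under strand 2. Perm now: [1 2 3]
Gen 5 (s1): strand 1 crosses over strand 2. Perm now: [2 1 3]
Gen 6 (s2): strand 1 crosses over strand 3. Perm now: [2 3 1]
Gen 7 (s2): strand 3 crosses over strand 1. Perm now: [2 1 3]
Gen 8 (s1): strand 2 crosses over strand 1. Perm now: [1 2 3]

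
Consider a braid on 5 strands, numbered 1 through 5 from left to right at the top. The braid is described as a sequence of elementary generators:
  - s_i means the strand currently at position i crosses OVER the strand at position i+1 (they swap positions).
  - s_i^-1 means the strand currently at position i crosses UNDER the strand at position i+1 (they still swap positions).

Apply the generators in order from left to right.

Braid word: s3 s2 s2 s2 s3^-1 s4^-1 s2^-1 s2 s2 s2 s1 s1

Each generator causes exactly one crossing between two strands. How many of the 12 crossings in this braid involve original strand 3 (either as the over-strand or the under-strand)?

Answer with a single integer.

Gen 1: crossing 3x4. Involves strand 3? yes. Count so far: 1
Gen 2: crossing 2x4. Involves strand 3? no. Count so far: 1
Gen 3: crossing 4x2. Involves strand 3? no. Count so far: 1
Gen 4: crossing 2x4. Involves strand 3? no. Count so far: 1
Gen 5: crossing 2x3. Involves strand 3? yes. Count so far: 2
Gen 6: crossing 2x5. Involves strand 3? no. Count so far: 2
Gen 7: crossing 4x3. Involves strand 3? yes. Count so far: 3
Gen 8: crossing 3x4. Involves strand 3? yes. Count so far: 4
Gen 9: crossing 4x3. Involves strand 3? yes. Count so far: 5
Gen 10: crossing 3x4. Involves strand 3? yes. Count so far: 6
Gen 11: crossing 1x4. Involves strand 3? no. Count so far: 6
Gen 12: crossing 4x1. Involves strand 3? no. Count so far: 6

Answer: 6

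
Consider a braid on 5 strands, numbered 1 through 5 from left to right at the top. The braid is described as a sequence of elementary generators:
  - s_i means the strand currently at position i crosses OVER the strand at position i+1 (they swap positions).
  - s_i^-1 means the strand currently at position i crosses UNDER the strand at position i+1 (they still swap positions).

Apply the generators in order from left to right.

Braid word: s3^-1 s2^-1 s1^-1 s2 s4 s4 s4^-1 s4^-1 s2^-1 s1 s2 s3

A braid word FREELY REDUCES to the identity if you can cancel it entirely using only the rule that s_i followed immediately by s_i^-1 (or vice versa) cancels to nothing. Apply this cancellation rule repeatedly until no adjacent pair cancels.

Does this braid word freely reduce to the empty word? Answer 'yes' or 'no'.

Gen 1 (s3^-1): push. Stack: [s3^-1]
Gen 2 (s2^-1): push. Stack: [s3^-1 s2^-1]
Gen 3 (s1^-1): push. Stack: [s3^-1 s2^-1 s1^-1]
Gen 4 (s2): push. Stack: [s3^-1 s2^-1 s1^-1 s2]
Gen 5 (s4): push. Stack: [s3^-1 s2^-1 s1^-1 s2 s4]
Gen 6 (s4): push. Stack: [s3^-1 s2^-1 s1^-1 s2 s4 s4]
Gen 7 (s4^-1): cancels prior s4. Stack: [s3^-1 s2^-1 s1^-1 s2 s4]
Gen 8 (s4^-1): cancels prior s4. Stack: [s3^-1 s2^-1 s1^-1 s2]
Gen 9 (s2^-1): cancels prior s2. Stack: [s3^-1 s2^-1 s1^-1]
Gen 10 (s1): cancels prior s1^-1. Stack: [s3^-1 s2^-1]
Gen 11 (s2): cancels prior s2^-1. Stack: [s3^-1]
Gen 12 (s3): cancels prior s3^-1. Stack: []
Reduced word: (empty)

Answer: yes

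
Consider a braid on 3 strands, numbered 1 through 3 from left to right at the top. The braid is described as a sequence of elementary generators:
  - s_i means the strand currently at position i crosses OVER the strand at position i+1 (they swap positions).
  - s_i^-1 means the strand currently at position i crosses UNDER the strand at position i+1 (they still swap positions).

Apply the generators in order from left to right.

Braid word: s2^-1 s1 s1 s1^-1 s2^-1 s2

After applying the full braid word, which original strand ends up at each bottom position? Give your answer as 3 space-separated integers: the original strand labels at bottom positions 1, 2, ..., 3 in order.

Answer: 3 1 2

Derivation:
Gen 1 (s2^-1): strand 2 crosses under strand 3. Perm now: [1 3 2]
Gen 2 (s1): strand 1 crosses over strand 3. Perm now: [3 1 2]
Gen 3 (s1): strand 3 crosses over strand 1. Perm now: [1 3 2]
Gen 4 (s1^-1): strand 1 crosses under strand 3. Perm now: [3 1 2]
Gen 5 (s2^-1): strand 1 crosses under strand 2. Perm now: [3 2 1]
Gen 6 (s2): strand 2 crosses over strand 1. Perm now: [3 1 2]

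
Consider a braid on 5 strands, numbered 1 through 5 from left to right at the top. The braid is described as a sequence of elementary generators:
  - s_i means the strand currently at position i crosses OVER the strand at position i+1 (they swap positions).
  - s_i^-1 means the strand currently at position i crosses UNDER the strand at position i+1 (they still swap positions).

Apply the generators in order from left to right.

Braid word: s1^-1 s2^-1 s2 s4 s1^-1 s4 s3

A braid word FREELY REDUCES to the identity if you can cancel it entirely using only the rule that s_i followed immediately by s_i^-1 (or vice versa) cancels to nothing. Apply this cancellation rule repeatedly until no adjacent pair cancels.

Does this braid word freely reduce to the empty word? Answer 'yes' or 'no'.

Answer: no

Derivation:
Gen 1 (s1^-1): push. Stack: [s1^-1]
Gen 2 (s2^-1): push. Stack: [s1^-1 s2^-1]
Gen 3 (s2): cancels prior s2^-1. Stack: [s1^-1]
Gen 4 (s4): push. Stack: [s1^-1 s4]
Gen 5 (s1^-1): push. Stack: [s1^-1 s4 s1^-1]
Gen 6 (s4): push. Stack: [s1^-1 s4 s1^-1 s4]
Gen 7 (s3): push. Stack: [s1^-1 s4 s1^-1 s4 s3]
Reduced word: s1^-1 s4 s1^-1 s4 s3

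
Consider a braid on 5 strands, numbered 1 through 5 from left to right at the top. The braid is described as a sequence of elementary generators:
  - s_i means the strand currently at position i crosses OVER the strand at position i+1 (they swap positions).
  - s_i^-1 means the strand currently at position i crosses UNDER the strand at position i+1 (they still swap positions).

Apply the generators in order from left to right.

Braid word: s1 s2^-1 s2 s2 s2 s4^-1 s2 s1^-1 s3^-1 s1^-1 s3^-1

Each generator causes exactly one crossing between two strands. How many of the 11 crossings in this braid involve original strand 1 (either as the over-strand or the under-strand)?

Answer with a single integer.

Gen 1: crossing 1x2. Involves strand 1? yes. Count so far: 1
Gen 2: crossing 1x3. Involves strand 1? yes. Count so far: 2
Gen 3: crossing 3x1. Involves strand 1? yes. Count so far: 3
Gen 4: crossing 1x3. Involves strand 1? yes. Count so far: 4
Gen 5: crossing 3x1. Involves strand 1? yes. Count so far: 5
Gen 6: crossing 4x5. Involves strand 1? no. Count so far: 5
Gen 7: crossing 1x3. Involves strand 1? yes. Count so far: 6
Gen 8: crossing 2x3. Involves strand 1? no. Count so far: 6
Gen 9: crossing 1x5. Involves strand 1? yes. Count so far: 7
Gen 10: crossing 3x2. Involves strand 1? no. Count so far: 7
Gen 11: crossing 5x1. Involves strand 1? yes. Count so far: 8

Answer: 8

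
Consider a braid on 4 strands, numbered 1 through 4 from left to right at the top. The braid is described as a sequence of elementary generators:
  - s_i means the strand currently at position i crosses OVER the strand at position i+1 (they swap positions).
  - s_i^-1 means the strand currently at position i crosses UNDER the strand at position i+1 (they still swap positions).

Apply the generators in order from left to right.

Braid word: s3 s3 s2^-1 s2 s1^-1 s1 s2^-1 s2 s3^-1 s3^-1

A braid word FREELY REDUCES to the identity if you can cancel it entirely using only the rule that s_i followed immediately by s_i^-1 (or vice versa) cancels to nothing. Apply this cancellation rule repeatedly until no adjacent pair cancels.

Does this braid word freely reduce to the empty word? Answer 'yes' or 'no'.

Gen 1 (s3): push. Stack: [s3]
Gen 2 (s3): push. Stack: [s3 s3]
Gen 3 (s2^-1): push. Stack: [s3 s3 s2^-1]
Gen 4 (s2): cancels prior s2^-1. Stack: [s3 s3]
Gen 5 (s1^-1): push. Stack: [s3 s3 s1^-1]
Gen 6 (s1): cancels prior s1^-1. Stack: [s3 s3]
Gen 7 (s2^-1): push. Stack: [s3 s3 s2^-1]
Gen 8 (s2): cancels prior s2^-1. Stack: [s3 s3]
Gen 9 (s3^-1): cancels prior s3. Stack: [s3]
Gen 10 (s3^-1): cancels prior s3. Stack: []
Reduced word: (empty)

Answer: yes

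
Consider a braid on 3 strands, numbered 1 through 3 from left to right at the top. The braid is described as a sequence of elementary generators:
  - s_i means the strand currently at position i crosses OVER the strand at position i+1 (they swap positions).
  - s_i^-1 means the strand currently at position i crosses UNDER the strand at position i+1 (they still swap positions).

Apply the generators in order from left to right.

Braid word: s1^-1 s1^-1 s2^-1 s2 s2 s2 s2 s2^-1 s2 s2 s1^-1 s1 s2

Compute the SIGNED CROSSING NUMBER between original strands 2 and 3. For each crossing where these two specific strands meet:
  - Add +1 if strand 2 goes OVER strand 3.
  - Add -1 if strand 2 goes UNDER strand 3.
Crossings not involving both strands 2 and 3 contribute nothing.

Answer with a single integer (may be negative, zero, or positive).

Answer: 1

Derivation:
Gen 1: crossing 1x2. Both 2&3? no. Sum: 0
Gen 2: crossing 2x1. Both 2&3? no. Sum: 0
Gen 3: 2 under 3. Both 2&3? yes. Contrib: -1. Sum: -1
Gen 4: 3 over 2. Both 2&3? yes. Contrib: -1. Sum: -2
Gen 5: 2 over 3. Both 2&3? yes. Contrib: +1. Sum: -1
Gen 6: 3 over 2. Both 2&3? yes. Contrib: -1. Sum: -2
Gen 7: 2 over 3. Both 2&3? yes. Contrib: +1. Sum: -1
Gen 8: 3 under 2. Both 2&3? yes. Contrib: +1. Sum: 0
Gen 9: 2 over 3. Both 2&3? yes. Contrib: +1. Sum: 1
Gen 10: 3 over 2. Both 2&3? yes. Contrib: -1. Sum: 0
Gen 11: crossing 1x2. Both 2&3? no. Sum: 0
Gen 12: crossing 2x1. Both 2&3? no. Sum: 0
Gen 13: 2 over 3. Both 2&3? yes. Contrib: +1. Sum: 1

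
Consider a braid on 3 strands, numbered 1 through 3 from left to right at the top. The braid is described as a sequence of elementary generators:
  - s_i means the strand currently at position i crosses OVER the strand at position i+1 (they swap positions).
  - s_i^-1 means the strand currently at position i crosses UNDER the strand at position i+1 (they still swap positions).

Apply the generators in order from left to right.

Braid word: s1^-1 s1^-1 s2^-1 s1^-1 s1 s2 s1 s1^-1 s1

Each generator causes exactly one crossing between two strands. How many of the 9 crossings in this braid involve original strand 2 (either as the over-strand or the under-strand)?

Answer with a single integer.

Answer: 7

Derivation:
Gen 1: crossing 1x2. Involves strand 2? yes. Count so far: 1
Gen 2: crossing 2x1. Involves strand 2? yes. Count so far: 2
Gen 3: crossing 2x3. Involves strand 2? yes. Count so far: 3
Gen 4: crossing 1x3. Involves strand 2? no. Count so far: 3
Gen 5: crossing 3x1. Involves strand 2? no. Count so far: 3
Gen 6: crossing 3x2. Involves strand 2? yes. Count so far: 4
Gen 7: crossing 1x2. Involves strand 2? yes. Count so far: 5
Gen 8: crossing 2x1. Involves strand 2? yes. Count so far: 6
Gen 9: crossing 1x2. Involves strand 2? yes. Count so far: 7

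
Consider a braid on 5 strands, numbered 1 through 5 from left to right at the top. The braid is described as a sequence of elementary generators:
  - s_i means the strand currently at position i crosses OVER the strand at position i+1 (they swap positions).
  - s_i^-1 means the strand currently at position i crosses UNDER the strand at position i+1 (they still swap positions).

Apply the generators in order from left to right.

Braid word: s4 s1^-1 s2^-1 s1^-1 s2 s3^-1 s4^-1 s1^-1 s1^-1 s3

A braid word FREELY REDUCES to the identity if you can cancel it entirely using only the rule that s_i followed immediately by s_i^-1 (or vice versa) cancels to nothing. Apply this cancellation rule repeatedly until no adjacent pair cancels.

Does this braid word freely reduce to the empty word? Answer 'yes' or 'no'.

Answer: no

Derivation:
Gen 1 (s4): push. Stack: [s4]
Gen 2 (s1^-1): push. Stack: [s4 s1^-1]
Gen 3 (s2^-1): push. Stack: [s4 s1^-1 s2^-1]
Gen 4 (s1^-1): push. Stack: [s4 s1^-1 s2^-1 s1^-1]
Gen 5 (s2): push. Stack: [s4 s1^-1 s2^-1 s1^-1 s2]
Gen 6 (s3^-1): push. Stack: [s4 s1^-1 s2^-1 s1^-1 s2 s3^-1]
Gen 7 (s4^-1): push. Stack: [s4 s1^-1 s2^-1 s1^-1 s2 s3^-1 s4^-1]
Gen 8 (s1^-1): push. Stack: [s4 s1^-1 s2^-1 s1^-1 s2 s3^-1 s4^-1 s1^-1]
Gen 9 (s1^-1): push. Stack: [s4 s1^-1 s2^-1 s1^-1 s2 s3^-1 s4^-1 s1^-1 s1^-1]
Gen 10 (s3): push. Stack: [s4 s1^-1 s2^-1 s1^-1 s2 s3^-1 s4^-1 s1^-1 s1^-1 s3]
Reduced word: s4 s1^-1 s2^-1 s1^-1 s2 s3^-1 s4^-1 s1^-1 s1^-1 s3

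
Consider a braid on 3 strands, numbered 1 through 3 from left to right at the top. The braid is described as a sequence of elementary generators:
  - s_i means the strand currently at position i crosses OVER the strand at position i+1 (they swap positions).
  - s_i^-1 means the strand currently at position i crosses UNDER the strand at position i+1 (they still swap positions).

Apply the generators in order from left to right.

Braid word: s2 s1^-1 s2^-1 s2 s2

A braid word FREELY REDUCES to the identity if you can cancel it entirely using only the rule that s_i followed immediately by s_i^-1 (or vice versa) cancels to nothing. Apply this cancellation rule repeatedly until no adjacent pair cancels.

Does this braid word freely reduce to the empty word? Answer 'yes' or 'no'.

Gen 1 (s2): push. Stack: [s2]
Gen 2 (s1^-1): push. Stack: [s2 s1^-1]
Gen 3 (s2^-1): push. Stack: [s2 s1^-1 s2^-1]
Gen 4 (s2): cancels prior s2^-1. Stack: [s2 s1^-1]
Gen 5 (s2): push. Stack: [s2 s1^-1 s2]
Reduced word: s2 s1^-1 s2

Answer: no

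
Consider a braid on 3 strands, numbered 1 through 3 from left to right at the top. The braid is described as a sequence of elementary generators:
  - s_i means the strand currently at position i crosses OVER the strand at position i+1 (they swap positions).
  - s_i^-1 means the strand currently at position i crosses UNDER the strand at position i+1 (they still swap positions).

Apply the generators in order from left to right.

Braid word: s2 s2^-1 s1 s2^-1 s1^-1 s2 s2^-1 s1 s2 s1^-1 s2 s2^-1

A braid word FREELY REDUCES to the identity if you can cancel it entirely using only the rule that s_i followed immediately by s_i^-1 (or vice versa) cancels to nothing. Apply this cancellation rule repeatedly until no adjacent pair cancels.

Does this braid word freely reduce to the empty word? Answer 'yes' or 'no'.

Gen 1 (s2): push. Stack: [s2]
Gen 2 (s2^-1): cancels prior s2. Stack: []
Gen 3 (s1): push. Stack: [s1]
Gen 4 (s2^-1): push. Stack: [s1 s2^-1]
Gen 5 (s1^-1): push. Stack: [s1 s2^-1 s1^-1]
Gen 6 (s2): push. Stack: [s1 s2^-1 s1^-1 s2]
Gen 7 (s2^-1): cancels prior s2. Stack: [s1 s2^-1 s1^-1]
Gen 8 (s1): cancels prior s1^-1. Stack: [s1 s2^-1]
Gen 9 (s2): cancels prior s2^-1. Stack: [s1]
Gen 10 (s1^-1): cancels prior s1. Stack: []
Gen 11 (s2): push. Stack: [s2]
Gen 12 (s2^-1): cancels prior s2. Stack: []
Reduced word: (empty)

Answer: yes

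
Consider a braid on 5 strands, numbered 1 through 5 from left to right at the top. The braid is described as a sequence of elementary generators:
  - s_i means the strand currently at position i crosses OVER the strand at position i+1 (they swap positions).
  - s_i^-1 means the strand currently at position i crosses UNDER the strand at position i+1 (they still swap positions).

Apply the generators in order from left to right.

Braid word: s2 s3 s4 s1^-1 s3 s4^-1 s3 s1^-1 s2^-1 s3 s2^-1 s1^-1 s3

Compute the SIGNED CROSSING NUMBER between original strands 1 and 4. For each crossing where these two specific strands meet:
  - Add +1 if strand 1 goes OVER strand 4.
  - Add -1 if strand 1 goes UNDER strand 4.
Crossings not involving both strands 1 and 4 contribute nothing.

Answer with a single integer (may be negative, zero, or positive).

Gen 1: crossing 2x3. Both 1&4? no. Sum: 0
Gen 2: crossing 2x4. Both 1&4? no. Sum: 0
Gen 3: crossing 2x5. Both 1&4? no. Sum: 0
Gen 4: crossing 1x3. Both 1&4? no. Sum: 0
Gen 5: crossing 4x5. Both 1&4? no. Sum: 0
Gen 6: crossing 4x2. Both 1&4? no. Sum: 0
Gen 7: crossing 5x2. Both 1&4? no. Sum: 0
Gen 8: crossing 3x1. Both 1&4? no. Sum: 0
Gen 9: crossing 3x2. Both 1&4? no. Sum: 0
Gen 10: crossing 3x5. Both 1&4? no. Sum: 0
Gen 11: crossing 2x5. Both 1&4? no. Sum: 0
Gen 12: crossing 1x5. Both 1&4? no. Sum: 0
Gen 13: crossing 2x3. Both 1&4? no. Sum: 0

Answer: 0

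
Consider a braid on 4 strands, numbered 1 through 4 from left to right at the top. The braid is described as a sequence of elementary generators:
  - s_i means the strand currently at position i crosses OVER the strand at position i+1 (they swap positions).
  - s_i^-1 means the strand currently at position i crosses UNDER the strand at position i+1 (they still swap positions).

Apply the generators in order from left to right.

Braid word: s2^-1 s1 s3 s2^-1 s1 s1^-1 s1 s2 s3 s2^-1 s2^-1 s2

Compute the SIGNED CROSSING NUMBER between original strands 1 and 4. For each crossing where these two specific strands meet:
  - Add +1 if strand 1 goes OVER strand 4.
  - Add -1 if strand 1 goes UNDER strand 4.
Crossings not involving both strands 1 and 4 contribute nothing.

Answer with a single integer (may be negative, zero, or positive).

Gen 1: crossing 2x3. Both 1&4? no. Sum: 0
Gen 2: crossing 1x3. Both 1&4? no. Sum: 0
Gen 3: crossing 2x4. Both 1&4? no. Sum: 0
Gen 4: 1 under 4. Both 1&4? yes. Contrib: -1. Sum: -1
Gen 5: crossing 3x4. Both 1&4? no. Sum: -1
Gen 6: crossing 4x3. Both 1&4? no. Sum: -1
Gen 7: crossing 3x4. Both 1&4? no. Sum: -1
Gen 8: crossing 3x1. Both 1&4? no. Sum: -1
Gen 9: crossing 3x2. Both 1&4? no. Sum: -1
Gen 10: crossing 1x2. Both 1&4? no. Sum: -1
Gen 11: crossing 2x1. Both 1&4? no. Sum: -1
Gen 12: crossing 1x2. Both 1&4? no. Sum: -1

Answer: -1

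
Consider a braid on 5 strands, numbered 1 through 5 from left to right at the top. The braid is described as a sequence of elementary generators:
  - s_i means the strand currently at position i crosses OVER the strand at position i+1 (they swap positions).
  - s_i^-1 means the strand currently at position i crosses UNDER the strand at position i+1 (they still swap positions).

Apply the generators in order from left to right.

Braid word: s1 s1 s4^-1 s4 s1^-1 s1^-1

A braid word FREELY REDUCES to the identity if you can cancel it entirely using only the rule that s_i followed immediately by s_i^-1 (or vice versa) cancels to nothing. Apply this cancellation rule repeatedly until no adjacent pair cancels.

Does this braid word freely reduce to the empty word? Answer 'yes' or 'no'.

Gen 1 (s1): push. Stack: [s1]
Gen 2 (s1): push. Stack: [s1 s1]
Gen 3 (s4^-1): push. Stack: [s1 s1 s4^-1]
Gen 4 (s4): cancels prior s4^-1. Stack: [s1 s1]
Gen 5 (s1^-1): cancels prior s1. Stack: [s1]
Gen 6 (s1^-1): cancels prior s1. Stack: []
Reduced word: (empty)

Answer: yes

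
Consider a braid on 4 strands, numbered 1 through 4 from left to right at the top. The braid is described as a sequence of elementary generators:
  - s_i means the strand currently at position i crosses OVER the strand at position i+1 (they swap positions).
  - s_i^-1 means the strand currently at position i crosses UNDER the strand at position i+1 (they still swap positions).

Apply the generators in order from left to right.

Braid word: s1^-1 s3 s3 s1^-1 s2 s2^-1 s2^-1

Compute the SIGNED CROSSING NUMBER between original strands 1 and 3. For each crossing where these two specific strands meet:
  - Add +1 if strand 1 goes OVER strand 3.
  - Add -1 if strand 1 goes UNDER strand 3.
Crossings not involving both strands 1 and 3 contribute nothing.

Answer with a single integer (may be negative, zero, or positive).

Answer: 0

Derivation:
Gen 1: crossing 1x2. Both 1&3? no. Sum: 0
Gen 2: crossing 3x4. Both 1&3? no. Sum: 0
Gen 3: crossing 4x3. Both 1&3? no. Sum: 0
Gen 4: crossing 2x1. Both 1&3? no. Sum: 0
Gen 5: crossing 2x3. Both 1&3? no. Sum: 0
Gen 6: crossing 3x2. Both 1&3? no. Sum: 0
Gen 7: crossing 2x3. Both 1&3? no. Sum: 0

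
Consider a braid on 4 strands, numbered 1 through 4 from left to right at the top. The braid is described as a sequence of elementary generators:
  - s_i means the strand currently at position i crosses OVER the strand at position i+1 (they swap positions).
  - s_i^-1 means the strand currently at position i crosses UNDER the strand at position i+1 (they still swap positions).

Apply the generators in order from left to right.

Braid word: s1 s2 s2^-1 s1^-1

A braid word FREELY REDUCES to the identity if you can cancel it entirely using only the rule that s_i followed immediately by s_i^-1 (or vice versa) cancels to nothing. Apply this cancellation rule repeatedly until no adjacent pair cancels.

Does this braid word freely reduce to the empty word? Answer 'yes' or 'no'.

Answer: yes

Derivation:
Gen 1 (s1): push. Stack: [s1]
Gen 2 (s2): push. Stack: [s1 s2]
Gen 3 (s2^-1): cancels prior s2. Stack: [s1]
Gen 4 (s1^-1): cancels prior s1. Stack: []
Reduced word: (empty)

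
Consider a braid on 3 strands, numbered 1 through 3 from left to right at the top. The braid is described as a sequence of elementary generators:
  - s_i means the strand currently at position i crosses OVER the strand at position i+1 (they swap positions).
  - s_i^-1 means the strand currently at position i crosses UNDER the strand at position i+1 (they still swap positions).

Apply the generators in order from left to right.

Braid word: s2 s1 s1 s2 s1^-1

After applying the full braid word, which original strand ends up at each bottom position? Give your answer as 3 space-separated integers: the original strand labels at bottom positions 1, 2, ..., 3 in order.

Answer: 2 1 3

Derivation:
Gen 1 (s2): strand 2 crosses over strand 3. Perm now: [1 3 2]
Gen 2 (s1): strand 1 crosses over strand 3. Perm now: [3 1 2]
Gen 3 (s1): strand 3 crosses over strand 1. Perm now: [1 3 2]
Gen 4 (s2): strand 3 crosses over strand 2. Perm now: [1 2 3]
Gen 5 (s1^-1): strand 1 crosses under strand 2. Perm now: [2 1 3]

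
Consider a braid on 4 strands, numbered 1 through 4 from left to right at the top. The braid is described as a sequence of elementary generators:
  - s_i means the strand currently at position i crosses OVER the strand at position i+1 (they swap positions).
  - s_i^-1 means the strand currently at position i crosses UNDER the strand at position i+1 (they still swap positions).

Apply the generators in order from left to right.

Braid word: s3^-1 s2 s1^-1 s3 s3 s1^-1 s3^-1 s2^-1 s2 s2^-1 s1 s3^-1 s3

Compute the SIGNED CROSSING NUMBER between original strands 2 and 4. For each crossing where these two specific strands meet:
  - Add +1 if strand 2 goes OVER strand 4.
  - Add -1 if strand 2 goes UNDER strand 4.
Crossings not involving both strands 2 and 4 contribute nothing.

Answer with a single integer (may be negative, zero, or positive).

Gen 1: crossing 3x4. Both 2&4? no. Sum: 0
Gen 2: 2 over 4. Both 2&4? yes. Contrib: +1. Sum: 1
Gen 3: crossing 1x4. Both 2&4? no. Sum: 1
Gen 4: crossing 2x3. Both 2&4? no. Sum: 1
Gen 5: crossing 3x2. Both 2&4? no. Sum: 1
Gen 6: crossing 4x1. Both 2&4? no. Sum: 1
Gen 7: crossing 2x3. Both 2&4? no. Sum: 1
Gen 8: crossing 4x3. Both 2&4? no. Sum: 1
Gen 9: crossing 3x4. Both 2&4? no. Sum: 1
Gen 10: crossing 4x3. Both 2&4? no. Sum: 1
Gen 11: crossing 1x3. Both 2&4? no. Sum: 1
Gen 12: 4 under 2. Both 2&4? yes. Contrib: +1. Sum: 2
Gen 13: 2 over 4. Both 2&4? yes. Contrib: +1. Sum: 3

Answer: 3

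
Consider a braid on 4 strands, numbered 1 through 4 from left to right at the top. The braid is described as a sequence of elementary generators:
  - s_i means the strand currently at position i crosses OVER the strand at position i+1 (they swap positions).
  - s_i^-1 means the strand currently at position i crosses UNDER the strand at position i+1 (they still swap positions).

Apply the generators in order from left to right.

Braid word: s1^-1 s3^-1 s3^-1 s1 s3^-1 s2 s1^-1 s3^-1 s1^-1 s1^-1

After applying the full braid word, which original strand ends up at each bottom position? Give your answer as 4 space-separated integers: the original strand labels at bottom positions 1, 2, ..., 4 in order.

Answer: 4 1 3 2

Derivation:
Gen 1 (s1^-1): strand 1 crosses under strand 2. Perm now: [2 1 3 4]
Gen 2 (s3^-1): strand 3 crosses under strand 4. Perm now: [2 1 4 3]
Gen 3 (s3^-1): strand 4 crosses under strand 3. Perm now: [2 1 3 4]
Gen 4 (s1): strand 2 crosses over strand 1. Perm now: [1 2 3 4]
Gen 5 (s3^-1): strand 3 crosses under strand 4. Perm now: [1 2 4 3]
Gen 6 (s2): strand 2 crosses over strand 4. Perm now: [1 4 2 3]
Gen 7 (s1^-1): strand 1 crosses under strand 4. Perm now: [4 1 2 3]
Gen 8 (s3^-1): strand 2 crosses under strand 3. Perm now: [4 1 3 2]
Gen 9 (s1^-1): strand 4 crosses under strand 1. Perm now: [1 4 3 2]
Gen 10 (s1^-1): strand 1 crosses under strand 4. Perm now: [4 1 3 2]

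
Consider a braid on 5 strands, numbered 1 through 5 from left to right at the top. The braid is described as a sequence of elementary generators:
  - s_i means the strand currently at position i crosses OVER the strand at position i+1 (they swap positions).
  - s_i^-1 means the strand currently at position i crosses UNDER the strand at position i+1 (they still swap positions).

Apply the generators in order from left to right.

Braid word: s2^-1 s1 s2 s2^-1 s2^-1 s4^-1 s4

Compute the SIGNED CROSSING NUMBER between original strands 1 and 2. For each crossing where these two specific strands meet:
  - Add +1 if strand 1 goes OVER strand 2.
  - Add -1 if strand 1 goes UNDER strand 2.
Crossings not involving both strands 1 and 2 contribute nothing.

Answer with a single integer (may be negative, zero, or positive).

Answer: 1

Derivation:
Gen 1: crossing 2x3. Both 1&2? no. Sum: 0
Gen 2: crossing 1x3. Both 1&2? no. Sum: 0
Gen 3: 1 over 2. Both 1&2? yes. Contrib: +1. Sum: 1
Gen 4: 2 under 1. Both 1&2? yes. Contrib: +1. Sum: 2
Gen 5: 1 under 2. Both 1&2? yes. Contrib: -1. Sum: 1
Gen 6: crossing 4x5. Both 1&2? no. Sum: 1
Gen 7: crossing 5x4. Both 1&2? no. Sum: 1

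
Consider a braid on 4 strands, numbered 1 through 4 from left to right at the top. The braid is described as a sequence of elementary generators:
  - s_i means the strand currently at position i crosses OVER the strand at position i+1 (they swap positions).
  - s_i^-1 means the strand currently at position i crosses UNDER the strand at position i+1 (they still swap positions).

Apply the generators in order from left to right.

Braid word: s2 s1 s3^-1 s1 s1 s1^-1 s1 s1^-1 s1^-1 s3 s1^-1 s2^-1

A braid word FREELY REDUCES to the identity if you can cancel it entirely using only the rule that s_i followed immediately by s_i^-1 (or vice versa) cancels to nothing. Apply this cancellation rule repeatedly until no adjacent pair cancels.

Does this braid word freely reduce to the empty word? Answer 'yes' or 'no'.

Gen 1 (s2): push. Stack: [s2]
Gen 2 (s1): push. Stack: [s2 s1]
Gen 3 (s3^-1): push. Stack: [s2 s1 s3^-1]
Gen 4 (s1): push. Stack: [s2 s1 s3^-1 s1]
Gen 5 (s1): push. Stack: [s2 s1 s3^-1 s1 s1]
Gen 6 (s1^-1): cancels prior s1. Stack: [s2 s1 s3^-1 s1]
Gen 7 (s1): push. Stack: [s2 s1 s3^-1 s1 s1]
Gen 8 (s1^-1): cancels prior s1. Stack: [s2 s1 s3^-1 s1]
Gen 9 (s1^-1): cancels prior s1. Stack: [s2 s1 s3^-1]
Gen 10 (s3): cancels prior s3^-1. Stack: [s2 s1]
Gen 11 (s1^-1): cancels prior s1. Stack: [s2]
Gen 12 (s2^-1): cancels prior s2. Stack: []
Reduced word: (empty)

Answer: yes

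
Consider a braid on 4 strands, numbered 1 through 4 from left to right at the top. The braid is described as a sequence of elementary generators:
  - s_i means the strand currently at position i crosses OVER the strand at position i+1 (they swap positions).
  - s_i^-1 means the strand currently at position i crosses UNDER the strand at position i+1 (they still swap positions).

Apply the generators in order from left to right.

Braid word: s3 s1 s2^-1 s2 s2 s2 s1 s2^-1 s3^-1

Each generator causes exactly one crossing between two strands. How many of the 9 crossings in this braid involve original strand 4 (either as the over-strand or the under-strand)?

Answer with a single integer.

Gen 1: crossing 3x4. Involves strand 4? yes. Count so far: 1
Gen 2: crossing 1x2. Involves strand 4? no. Count so far: 1
Gen 3: crossing 1x4. Involves strand 4? yes. Count so far: 2
Gen 4: crossing 4x1. Involves strand 4? yes. Count so far: 3
Gen 5: crossing 1x4. Involves strand 4? yes. Count so far: 4
Gen 6: crossing 4x1. Involves strand 4? yes. Count so far: 5
Gen 7: crossing 2x1. Involves strand 4? no. Count so far: 5
Gen 8: crossing 2x4. Involves strand 4? yes. Count so far: 6
Gen 9: crossing 2x3. Involves strand 4? no. Count so far: 6

Answer: 6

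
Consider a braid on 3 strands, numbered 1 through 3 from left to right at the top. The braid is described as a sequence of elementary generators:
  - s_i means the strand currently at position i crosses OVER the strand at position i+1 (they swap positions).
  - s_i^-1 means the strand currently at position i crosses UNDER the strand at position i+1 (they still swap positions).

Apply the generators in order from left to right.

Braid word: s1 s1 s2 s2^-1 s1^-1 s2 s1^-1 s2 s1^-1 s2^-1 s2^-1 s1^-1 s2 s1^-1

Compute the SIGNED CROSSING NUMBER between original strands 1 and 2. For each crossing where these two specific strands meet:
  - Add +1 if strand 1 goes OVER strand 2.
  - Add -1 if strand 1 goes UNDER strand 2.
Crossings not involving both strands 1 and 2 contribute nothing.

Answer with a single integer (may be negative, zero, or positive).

Gen 1: 1 over 2. Both 1&2? yes. Contrib: +1. Sum: 1
Gen 2: 2 over 1. Both 1&2? yes. Contrib: -1. Sum: 0
Gen 3: crossing 2x3. Both 1&2? no. Sum: 0
Gen 4: crossing 3x2. Both 1&2? no. Sum: 0
Gen 5: 1 under 2. Both 1&2? yes. Contrib: -1. Sum: -1
Gen 6: crossing 1x3. Both 1&2? no. Sum: -1
Gen 7: crossing 2x3. Both 1&2? no. Sum: -1
Gen 8: 2 over 1. Both 1&2? yes. Contrib: -1. Sum: -2
Gen 9: crossing 3x1. Both 1&2? no. Sum: -2
Gen 10: crossing 3x2. Both 1&2? no. Sum: -2
Gen 11: crossing 2x3. Both 1&2? no. Sum: -2
Gen 12: crossing 1x3. Both 1&2? no. Sum: -2
Gen 13: 1 over 2. Both 1&2? yes. Contrib: +1. Sum: -1
Gen 14: crossing 3x2. Both 1&2? no. Sum: -1

Answer: -1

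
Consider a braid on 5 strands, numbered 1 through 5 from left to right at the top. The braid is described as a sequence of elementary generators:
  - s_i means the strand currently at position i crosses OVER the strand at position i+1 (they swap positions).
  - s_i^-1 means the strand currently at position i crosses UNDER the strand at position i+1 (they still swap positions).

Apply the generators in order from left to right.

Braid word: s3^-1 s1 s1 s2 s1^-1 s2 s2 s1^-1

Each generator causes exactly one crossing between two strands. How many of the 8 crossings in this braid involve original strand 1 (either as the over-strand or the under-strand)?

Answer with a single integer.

Gen 1: crossing 3x4. Involves strand 1? no. Count so far: 0
Gen 2: crossing 1x2. Involves strand 1? yes. Count so far: 1
Gen 3: crossing 2x1. Involves strand 1? yes. Count so far: 2
Gen 4: crossing 2x4. Involves strand 1? no. Count so far: 2
Gen 5: crossing 1x4. Involves strand 1? yes. Count so far: 3
Gen 6: crossing 1x2. Involves strand 1? yes. Count so far: 4
Gen 7: crossing 2x1. Involves strand 1? yes. Count so far: 5
Gen 8: crossing 4x1. Involves strand 1? yes. Count so far: 6

Answer: 6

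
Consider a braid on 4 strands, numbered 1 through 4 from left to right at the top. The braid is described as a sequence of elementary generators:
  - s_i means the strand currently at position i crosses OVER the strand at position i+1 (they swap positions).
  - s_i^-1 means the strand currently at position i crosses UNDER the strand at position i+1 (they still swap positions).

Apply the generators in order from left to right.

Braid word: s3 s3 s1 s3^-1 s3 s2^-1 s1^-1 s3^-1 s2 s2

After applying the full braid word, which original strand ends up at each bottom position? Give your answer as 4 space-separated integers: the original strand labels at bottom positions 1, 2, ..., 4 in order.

Answer: 3 2 4 1

Derivation:
Gen 1 (s3): strand 3 crosses over strand 4. Perm now: [1 2 4 3]
Gen 2 (s3): strand 4 crosses over strand 3. Perm now: [1 2 3 4]
Gen 3 (s1): strand 1 crosses over strand 2. Perm now: [2 1 3 4]
Gen 4 (s3^-1): strand 3 crosses under strand 4. Perm now: [2 1 4 3]
Gen 5 (s3): strand 4 crosses over strand 3. Perm now: [2 1 3 4]
Gen 6 (s2^-1): strand 1 crosses under strand 3. Perm now: [2 3 1 4]
Gen 7 (s1^-1): strand 2 crosses under strand 3. Perm now: [3 2 1 4]
Gen 8 (s3^-1): strand 1 crosses under strand 4. Perm now: [3 2 4 1]
Gen 9 (s2): strand 2 crosses over strand 4. Perm now: [3 4 2 1]
Gen 10 (s2): strand 4 crosses over strand 2. Perm now: [3 2 4 1]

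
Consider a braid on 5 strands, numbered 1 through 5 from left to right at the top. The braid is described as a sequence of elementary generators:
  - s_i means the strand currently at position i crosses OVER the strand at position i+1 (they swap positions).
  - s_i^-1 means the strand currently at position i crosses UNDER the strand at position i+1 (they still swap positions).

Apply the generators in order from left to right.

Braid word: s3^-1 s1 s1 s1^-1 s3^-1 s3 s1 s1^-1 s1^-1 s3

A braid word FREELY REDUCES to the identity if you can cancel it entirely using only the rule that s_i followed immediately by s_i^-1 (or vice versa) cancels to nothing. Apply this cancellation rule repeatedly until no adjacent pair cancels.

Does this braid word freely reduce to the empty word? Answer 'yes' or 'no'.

Gen 1 (s3^-1): push. Stack: [s3^-1]
Gen 2 (s1): push. Stack: [s3^-1 s1]
Gen 3 (s1): push. Stack: [s3^-1 s1 s1]
Gen 4 (s1^-1): cancels prior s1. Stack: [s3^-1 s1]
Gen 5 (s3^-1): push. Stack: [s3^-1 s1 s3^-1]
Gen 6 (s3): cancels prior s3^-1. Stack: [s3^-1 s1]
Gen 7 (s1): push. Stack: [s3^-1 s1 s1]
Gen 8 (s1^-1): cancels prior s1. Stack: [s3^-1 s1]
Gen 9 (s1^-1): cancels prior s1. Stack: [s3^-1]
Gen 10 (s3): cancels prior s3^-1. Stack: []
Reduced word: (empty)

Answer: yes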